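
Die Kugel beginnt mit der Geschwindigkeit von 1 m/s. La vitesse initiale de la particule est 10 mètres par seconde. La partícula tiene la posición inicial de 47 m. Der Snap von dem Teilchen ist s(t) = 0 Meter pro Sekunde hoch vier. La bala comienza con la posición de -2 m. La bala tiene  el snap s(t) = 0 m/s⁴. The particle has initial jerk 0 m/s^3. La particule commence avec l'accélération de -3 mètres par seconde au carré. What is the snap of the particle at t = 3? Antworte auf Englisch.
From the given snap equation s(t) = 0, we substitute t = 3 to get s = 0.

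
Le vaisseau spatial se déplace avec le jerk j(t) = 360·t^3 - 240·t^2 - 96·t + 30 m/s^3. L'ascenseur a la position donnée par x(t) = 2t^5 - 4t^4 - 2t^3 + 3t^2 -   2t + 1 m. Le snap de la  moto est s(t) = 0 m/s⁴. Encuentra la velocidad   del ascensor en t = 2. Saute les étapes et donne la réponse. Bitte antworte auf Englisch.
v(2) = 18.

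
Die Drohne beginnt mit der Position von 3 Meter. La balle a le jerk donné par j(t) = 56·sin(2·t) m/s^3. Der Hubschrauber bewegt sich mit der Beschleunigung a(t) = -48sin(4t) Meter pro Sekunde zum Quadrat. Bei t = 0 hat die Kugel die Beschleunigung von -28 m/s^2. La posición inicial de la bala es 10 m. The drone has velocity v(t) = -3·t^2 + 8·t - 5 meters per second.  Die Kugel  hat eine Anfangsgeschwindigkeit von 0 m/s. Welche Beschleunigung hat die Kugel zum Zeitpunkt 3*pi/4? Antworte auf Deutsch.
Wir müssen die Stammfunktion unserer Gleichung für den Ruck j(t) = 56·sin(2·t) 1-mal finden. Mit ∫j(t)dt und Anwendung von a(0) = -28, finden wir a(t) = -28·cos(2·t). Aus der Gleichung für die Beschleunigung a(t) = -28·cos(2·t), setzen wir t = 3*pi/4 ein und erhalten a = 0.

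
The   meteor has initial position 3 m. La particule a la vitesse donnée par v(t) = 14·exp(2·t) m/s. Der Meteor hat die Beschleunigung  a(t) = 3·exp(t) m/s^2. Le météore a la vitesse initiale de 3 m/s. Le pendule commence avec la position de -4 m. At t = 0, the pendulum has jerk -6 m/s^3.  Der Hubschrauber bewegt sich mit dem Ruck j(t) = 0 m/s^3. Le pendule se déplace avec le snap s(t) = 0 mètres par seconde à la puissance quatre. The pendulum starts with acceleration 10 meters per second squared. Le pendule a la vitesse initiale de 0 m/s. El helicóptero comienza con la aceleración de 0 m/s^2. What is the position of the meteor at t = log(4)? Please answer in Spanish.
Partiendo de la aceleración a(t) = 3·exp(t), tomamos 2 integrales. Integrando la aceleración y usando la condición inicial v(0) = 3, obtenemos v(t) = 3·exp(t). La integral de la velocidad, con x(0) = 3, da la posición: x(t) = 3·exp(t). De la ecuación de la posición x(t) = 3·exp(t), sustituimos t = log(4) para obtener x = 12.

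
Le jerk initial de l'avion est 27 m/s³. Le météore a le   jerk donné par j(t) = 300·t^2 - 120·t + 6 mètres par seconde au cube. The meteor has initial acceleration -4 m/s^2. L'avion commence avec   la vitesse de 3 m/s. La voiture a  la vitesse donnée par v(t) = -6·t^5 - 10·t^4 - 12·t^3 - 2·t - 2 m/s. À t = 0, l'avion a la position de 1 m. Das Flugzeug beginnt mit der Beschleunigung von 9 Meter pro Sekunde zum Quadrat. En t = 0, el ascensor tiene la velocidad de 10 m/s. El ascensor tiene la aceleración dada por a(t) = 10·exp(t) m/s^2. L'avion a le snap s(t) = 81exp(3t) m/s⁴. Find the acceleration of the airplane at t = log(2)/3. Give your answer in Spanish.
Para resolver esto, necesitamos tomar 2 antiderivadas de nuestra ecuación del snap s(t) = 81·exp(3·t). La antiderivada del snap es la sacudida. Usando j(0) = 27, obtenemos j(t) = 27·exp(3·t). La integral de la sacudida es la aceleración. Usando a(0) = 9, obtenemos a(t) = 9·exp(3·t). De la ecuación de la aceleración a(t) = 9·exp(3·t), sustituimos t = log(2)/3 para obtener a = 18.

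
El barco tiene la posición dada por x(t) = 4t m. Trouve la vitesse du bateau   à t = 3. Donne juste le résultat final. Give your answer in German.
v(3) = 4.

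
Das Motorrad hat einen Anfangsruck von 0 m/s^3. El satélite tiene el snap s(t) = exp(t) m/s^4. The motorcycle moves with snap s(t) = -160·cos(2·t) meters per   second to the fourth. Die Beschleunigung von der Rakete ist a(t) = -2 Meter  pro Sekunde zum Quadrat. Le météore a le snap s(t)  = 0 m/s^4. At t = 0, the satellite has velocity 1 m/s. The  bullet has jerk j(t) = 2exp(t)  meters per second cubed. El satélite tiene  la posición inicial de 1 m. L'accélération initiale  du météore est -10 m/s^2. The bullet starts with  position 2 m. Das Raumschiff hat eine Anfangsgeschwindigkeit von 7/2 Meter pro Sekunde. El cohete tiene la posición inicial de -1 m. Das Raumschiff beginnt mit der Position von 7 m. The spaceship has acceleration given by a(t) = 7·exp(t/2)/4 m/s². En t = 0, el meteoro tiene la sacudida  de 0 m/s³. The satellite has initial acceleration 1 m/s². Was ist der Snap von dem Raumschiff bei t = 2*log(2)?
Ausgehend von der Beschleunigung a(t) = 7·exp(t/2)/4, nehmen wir 2 Ableitungen. Die Ableitung von der Beschleunigung ergibt den Ruck: j(t) = 7·exp(t/2)/8. Die Ableitung von dem Ruck ergibt den Snap: s(t) = 7·exp(t/2)/16. Wir haben den Snap s(t) = 7·exp(t/2)/16. Durch Einsetzen von t = 2*log(2): s(2*log(2)) = 7/8.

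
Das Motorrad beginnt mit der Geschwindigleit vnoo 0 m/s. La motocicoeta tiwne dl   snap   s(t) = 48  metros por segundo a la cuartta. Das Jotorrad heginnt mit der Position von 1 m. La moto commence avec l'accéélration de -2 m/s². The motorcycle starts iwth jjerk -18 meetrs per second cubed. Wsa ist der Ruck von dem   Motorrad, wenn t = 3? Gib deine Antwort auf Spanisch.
Partiendo del snap s(t) = 48, tomamos 1 integral. Integrando el snap y usando la condición inicial j(0) = -18, obtenemos j(t) = 48·t - 18. Usando j(t) = 48·t - 18 y sustituyendo t = 3, encontramos j = 126.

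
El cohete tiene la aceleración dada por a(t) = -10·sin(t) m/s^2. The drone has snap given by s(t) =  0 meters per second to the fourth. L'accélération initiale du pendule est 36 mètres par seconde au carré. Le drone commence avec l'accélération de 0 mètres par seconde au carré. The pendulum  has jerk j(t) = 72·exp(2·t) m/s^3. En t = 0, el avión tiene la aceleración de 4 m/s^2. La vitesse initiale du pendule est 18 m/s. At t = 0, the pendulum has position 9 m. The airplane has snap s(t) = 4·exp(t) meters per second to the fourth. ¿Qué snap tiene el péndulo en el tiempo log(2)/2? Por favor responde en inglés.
We must differentiate our jerk equation j(t) = 72·exp(2·t) 1 time. The derivative of jerk gives snap: s(t) = 144·exp(2·t). Using s(t) = 144·exp(2·t) and substituting t = log(2)/2, we find s = 288.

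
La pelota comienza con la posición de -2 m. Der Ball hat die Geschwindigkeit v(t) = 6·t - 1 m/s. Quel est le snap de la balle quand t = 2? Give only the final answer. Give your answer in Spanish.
La respuesta es 0.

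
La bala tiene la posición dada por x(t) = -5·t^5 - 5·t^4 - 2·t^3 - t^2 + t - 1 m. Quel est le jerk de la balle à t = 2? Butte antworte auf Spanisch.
Debemos derivar nuestra ecuación de la posición x(t) = -5·t^5 - 5·t^4 - 2·t^3 - t^2 + t - 1 3 veces. Derivando la posición, obtenemos la velocidad: v(t) = -25·t^4 - 20·t^3 - 6·t^2 - 2·t + 1. Derivando la velocidad, obtenemos la aceleración: a(t) = -100·t^3 - 60·t^2 - 12·t - 2. Derivando la aceleración, obtenemos la sacudida: j(t) = -300·t^2 - 120·t - 12. Tenemos la sacudida j(t) = -300·t^2 - 120·t - 12. Sustituyendo t = 2: j(2) = -1452.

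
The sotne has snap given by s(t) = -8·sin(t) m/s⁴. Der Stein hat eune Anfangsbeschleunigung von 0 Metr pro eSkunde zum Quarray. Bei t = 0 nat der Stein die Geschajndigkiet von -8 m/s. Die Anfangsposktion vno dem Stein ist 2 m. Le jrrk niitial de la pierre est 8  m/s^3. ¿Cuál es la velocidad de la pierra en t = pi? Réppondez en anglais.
To solve this, we need to take 3 integrals of our snap equation s(t) = -8·sin(t). Taking ∫s(t)dt and applying j(0) = 8, we find j(t) = 8·cos(t). The antiderivative of jerk, with a(0) = 0, gives acceleration: a(t) = 8·sin(t). Taking ∫a(t)dt and applying v(0) = -8, we find v(t) = -8·cos(t). Using v(t) = -8·cos(t) and substituting t = pi, we find v = 8.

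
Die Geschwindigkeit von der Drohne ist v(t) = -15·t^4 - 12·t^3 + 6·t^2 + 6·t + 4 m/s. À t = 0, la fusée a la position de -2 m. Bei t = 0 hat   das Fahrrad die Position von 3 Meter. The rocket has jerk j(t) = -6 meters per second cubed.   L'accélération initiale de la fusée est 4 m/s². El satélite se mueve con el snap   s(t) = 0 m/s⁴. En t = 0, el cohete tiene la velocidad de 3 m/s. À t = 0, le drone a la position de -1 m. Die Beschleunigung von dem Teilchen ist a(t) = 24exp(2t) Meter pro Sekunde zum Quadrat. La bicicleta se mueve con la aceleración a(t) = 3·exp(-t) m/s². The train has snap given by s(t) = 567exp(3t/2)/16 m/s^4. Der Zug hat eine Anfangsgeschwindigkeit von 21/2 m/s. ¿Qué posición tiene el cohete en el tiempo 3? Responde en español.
Necesitamos integrar nuestra ecuación de la sacudida j(t) = -6 3 veces. Integrando la sacudida y usando la condición inicial a(0) = 4, obtenemos a(t) = 4 - 6·t. La integral de la aceleración, con v(0) = 3, da la velocidad: v(t) = -3·t^2 + 4·t + 3. Integrando la velocidad y usando la condición inicial x(0) = -2, obtenemos x(t) = -t^3 + 2·t^2 + 3·t - 2. De la ecuación de la posición x(t) = -t^3 + 2·t^2 + 3·t - 2, sustituimos t = 3 para obtener x = -2.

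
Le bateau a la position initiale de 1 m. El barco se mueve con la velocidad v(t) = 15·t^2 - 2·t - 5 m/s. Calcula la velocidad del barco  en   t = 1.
Tenemos la velocidad v(t) = 15·t^2 - 2·t - 5. Sustituyendo t = 1: v(1) = 8.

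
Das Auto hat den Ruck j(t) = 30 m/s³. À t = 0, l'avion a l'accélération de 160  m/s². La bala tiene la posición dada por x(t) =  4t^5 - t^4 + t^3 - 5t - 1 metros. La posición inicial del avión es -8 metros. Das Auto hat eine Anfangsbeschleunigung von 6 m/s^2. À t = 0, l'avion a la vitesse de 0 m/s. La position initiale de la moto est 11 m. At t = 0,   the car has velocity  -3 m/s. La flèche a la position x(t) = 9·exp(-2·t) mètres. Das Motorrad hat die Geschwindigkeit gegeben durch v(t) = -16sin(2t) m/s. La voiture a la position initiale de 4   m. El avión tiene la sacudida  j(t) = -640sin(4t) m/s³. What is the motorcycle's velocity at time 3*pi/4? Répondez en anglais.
From the given velocity equation v(t) = -16·sin(2·t), we substitute t = 3*pi/4 to get v = 16.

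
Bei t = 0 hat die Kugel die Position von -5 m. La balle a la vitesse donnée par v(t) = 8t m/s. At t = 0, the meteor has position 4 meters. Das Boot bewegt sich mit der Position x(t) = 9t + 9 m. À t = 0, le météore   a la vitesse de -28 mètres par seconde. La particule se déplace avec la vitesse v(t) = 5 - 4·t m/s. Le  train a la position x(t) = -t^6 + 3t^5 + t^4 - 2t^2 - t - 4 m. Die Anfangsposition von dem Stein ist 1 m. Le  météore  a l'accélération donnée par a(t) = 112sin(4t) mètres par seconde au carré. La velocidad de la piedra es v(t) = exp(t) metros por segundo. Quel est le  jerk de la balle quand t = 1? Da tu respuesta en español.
Debemos derivar nuestra ecuación de la velocidad v(t) = 8·t 2 veces. Derivando la velocidad, obtenemos la aceleración: a(t) = 8. La derivada de la aceleración da la sacudida: j(t) = 0. De la ecuación de la sacudida j(t) = 0, sustituimos t = 1 para obtener j = 0.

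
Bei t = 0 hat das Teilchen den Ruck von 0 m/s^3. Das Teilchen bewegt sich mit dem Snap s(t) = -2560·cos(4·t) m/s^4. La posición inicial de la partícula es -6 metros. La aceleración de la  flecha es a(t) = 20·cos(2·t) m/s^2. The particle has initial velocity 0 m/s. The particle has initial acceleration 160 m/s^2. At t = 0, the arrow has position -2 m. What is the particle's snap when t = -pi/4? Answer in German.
Aus der Gleichung für den Snap s(t) = -2560·cos(4·t), setzen wir t = -pi/4 ein und erhalten s = 2560.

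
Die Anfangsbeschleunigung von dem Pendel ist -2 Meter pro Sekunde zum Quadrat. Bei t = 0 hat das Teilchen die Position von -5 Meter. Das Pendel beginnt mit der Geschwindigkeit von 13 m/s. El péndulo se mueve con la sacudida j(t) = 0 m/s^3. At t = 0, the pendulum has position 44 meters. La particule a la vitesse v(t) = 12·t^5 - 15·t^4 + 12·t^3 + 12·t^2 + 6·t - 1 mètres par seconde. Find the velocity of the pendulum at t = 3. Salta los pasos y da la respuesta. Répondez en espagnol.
v(3) = 7.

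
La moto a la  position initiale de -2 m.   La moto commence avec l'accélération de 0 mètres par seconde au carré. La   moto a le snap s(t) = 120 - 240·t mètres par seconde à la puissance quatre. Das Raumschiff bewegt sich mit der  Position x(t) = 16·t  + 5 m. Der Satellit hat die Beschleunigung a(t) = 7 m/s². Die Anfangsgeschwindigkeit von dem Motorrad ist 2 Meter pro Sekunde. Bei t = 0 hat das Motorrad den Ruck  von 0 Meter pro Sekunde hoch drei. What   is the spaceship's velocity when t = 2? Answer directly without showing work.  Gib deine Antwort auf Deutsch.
Die Geschwindigkeit bei t = 2 ist v = 16.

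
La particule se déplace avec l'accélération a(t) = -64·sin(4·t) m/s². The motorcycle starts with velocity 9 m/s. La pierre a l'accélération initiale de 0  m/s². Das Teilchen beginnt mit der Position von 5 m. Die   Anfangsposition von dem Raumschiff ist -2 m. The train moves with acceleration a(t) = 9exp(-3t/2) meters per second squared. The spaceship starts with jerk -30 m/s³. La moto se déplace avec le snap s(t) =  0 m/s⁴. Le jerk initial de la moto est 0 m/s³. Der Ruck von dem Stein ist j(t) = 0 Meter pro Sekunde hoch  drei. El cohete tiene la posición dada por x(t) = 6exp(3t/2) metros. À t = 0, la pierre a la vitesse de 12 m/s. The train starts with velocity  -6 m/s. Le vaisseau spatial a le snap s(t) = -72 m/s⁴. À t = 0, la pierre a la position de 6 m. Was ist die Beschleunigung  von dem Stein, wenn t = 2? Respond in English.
To solve this, we need to take 1 antiderivative of our jerk equation j(t) = 0. The antiderivative of jerk, with a(0) = 0, gives acceleration: a(t) = 0. Using a(t) = 0 and substituting t = 2, we find a = 0.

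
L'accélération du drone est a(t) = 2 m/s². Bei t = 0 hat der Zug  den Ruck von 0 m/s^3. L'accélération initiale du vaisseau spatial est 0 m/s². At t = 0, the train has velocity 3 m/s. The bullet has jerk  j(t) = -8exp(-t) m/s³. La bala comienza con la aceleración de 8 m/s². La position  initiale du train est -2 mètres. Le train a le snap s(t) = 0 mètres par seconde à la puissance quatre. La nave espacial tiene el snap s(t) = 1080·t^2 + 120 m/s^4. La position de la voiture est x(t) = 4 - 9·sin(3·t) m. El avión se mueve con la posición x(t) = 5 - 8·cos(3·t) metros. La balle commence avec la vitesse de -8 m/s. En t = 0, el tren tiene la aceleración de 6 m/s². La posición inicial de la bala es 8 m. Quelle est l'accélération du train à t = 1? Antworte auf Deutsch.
Ausgehend von dem Snap s(t) = 0, nehmen wir 2 Integrale. Die Stammfunktion von dem Snap, mit j(0) = 0, ergibt den Ruck: j(t) = 0. Das Integral von dem Ruck, mit a(0) = 6, ergibt die Beschleunigung: a(t) = 6. Mit a(t) = 6 und Einsetzen von t = 1, finden wir a = 6.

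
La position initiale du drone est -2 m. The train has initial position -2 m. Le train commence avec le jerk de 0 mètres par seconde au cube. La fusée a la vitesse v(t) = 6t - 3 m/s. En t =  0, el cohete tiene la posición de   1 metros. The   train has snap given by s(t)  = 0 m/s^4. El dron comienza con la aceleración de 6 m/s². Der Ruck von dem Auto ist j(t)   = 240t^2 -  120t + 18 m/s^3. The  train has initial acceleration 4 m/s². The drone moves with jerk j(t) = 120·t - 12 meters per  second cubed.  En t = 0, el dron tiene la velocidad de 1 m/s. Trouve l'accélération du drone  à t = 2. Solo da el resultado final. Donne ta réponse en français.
L'accélération à t = 2 est a = 222.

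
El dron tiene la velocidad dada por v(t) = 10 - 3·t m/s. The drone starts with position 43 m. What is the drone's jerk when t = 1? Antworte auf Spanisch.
Debemos derivar nuestra ecuación de la velocidad v(t) = 10 - 3·t 2 veces. La derivada de la velocidad da la aceleración: a(t) = -3. Tomando d/dt de a(t), encontramos j(t) = 0. De la ecuación de la sacudida j(t) = 0, sustituimos t = 1 para obtener j = 0.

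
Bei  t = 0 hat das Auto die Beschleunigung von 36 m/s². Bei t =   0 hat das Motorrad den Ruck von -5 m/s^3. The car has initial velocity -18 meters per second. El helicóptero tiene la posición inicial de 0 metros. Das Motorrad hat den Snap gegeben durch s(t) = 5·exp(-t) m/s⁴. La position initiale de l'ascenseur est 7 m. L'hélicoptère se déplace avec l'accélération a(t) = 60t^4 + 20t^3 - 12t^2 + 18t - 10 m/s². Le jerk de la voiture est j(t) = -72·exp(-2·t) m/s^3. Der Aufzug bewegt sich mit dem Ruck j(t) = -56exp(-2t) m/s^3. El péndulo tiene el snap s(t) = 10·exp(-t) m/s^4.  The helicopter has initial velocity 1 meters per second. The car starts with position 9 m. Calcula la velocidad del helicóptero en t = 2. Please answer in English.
We need to integrate our acceleration equation a(t) = 60·t^4 + 20·t^3 - 12·t^2 + 18·t - 10 1 time. Integrating acceleration and using the initial condition v(0) = 1, we get v(t) = 12·t^5 + 5·t^4 - 4·t^3 + 9·t^2 - 10·t + 1. Using v(t) = 12·t^5 + 5·t^4 - 4·t^3 + 9·t^2 - 10·t + 1 and substituting t = 2, we find v = 449.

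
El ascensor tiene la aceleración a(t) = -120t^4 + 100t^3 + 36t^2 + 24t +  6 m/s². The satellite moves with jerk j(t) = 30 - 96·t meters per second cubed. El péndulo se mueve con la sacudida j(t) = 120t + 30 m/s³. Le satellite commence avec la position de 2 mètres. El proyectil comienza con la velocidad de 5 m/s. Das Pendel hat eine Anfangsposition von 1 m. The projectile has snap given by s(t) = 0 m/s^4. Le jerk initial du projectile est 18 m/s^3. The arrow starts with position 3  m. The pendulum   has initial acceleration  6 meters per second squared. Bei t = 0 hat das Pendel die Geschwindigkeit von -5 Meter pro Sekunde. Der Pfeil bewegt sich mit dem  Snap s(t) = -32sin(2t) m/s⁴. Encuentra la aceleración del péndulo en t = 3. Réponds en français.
En partant du jerk j(t) = 120·t + 30, nous prenons 1 primitive. En prenant ∫j(t)dt et en appliquant a(0) = 6, nous trouvons a(t) = 60·t^2 + 30·t + 6. De l'équation de l'accélération a(t) = 60·t^2 + 30·t + 6, nous substituons t = 3 pour obtenir a = 636.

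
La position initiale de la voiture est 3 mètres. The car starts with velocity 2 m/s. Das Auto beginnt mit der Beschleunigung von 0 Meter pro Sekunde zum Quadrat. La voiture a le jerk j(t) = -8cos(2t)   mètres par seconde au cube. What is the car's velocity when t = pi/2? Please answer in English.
To find the answer, we compute 2 antiderivatives of j(t) = -8·cos(2·t). Finding the integral of j(t) and using a(0) = 0: a(t) = -4·sin(2·t). Taking ∫a(t)dt and applying v(0) = 2, we find v(t) = 2·cos(2·t). Using v(t) = 2·cos(2·t) and substituting t = pi/2, we find v = -2.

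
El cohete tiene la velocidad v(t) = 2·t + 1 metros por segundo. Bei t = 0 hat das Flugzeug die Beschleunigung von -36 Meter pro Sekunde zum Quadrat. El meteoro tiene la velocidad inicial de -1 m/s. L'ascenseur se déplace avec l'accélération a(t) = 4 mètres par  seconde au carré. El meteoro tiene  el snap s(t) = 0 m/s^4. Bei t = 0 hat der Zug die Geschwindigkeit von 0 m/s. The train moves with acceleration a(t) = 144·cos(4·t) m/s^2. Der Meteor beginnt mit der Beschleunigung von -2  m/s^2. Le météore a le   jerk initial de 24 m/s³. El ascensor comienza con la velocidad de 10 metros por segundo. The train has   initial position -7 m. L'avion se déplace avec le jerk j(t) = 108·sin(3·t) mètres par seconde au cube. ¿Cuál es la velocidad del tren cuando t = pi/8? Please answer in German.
Wir müssen unsere Gleichung für die Beschleunigung a(t) = 144·cos(4·t) 1-mal integrieren. Das Integral von der Beschleunigung, mit v(0) = 0, ergibt die Geschwindigkeit: v(t) = 36·sin(4·t). Mit v(t) = 36·sin(4·t) und Einsetzen von t = pi/8, finden wir v = 36.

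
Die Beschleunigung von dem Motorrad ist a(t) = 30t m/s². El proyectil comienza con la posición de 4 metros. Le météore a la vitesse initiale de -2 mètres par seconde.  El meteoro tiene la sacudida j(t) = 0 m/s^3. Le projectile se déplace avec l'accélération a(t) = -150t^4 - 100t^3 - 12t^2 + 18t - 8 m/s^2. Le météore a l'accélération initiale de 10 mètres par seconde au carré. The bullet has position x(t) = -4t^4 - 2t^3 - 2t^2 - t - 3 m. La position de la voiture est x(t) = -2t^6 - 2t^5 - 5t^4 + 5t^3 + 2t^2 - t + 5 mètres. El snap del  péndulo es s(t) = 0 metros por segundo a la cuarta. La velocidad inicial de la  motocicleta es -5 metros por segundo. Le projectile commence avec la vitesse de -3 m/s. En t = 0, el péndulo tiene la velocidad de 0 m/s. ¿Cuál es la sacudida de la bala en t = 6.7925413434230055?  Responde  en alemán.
Ausgehend von der Position x(t) = -4·t^4 - 2·t^3 - 2·t^2 - t - 3, nehmen wir 3 Ableitungen. Die Ableitung von der Position ergibt die Geschwindigkeit: v(t) = -16·t^3 - 6·t^2 - 4·t - 1. Mit d/dt von v(t) finden wir a(t) = -48·t^2 - 12·t - 4. Mit d/dt von a(t) finden wir j(t) = -96·t - 12. Mit j(t) = -96·t - 12 und Einsetzen von t = 6.7925413434230055, finden wir j = -664.083968968609.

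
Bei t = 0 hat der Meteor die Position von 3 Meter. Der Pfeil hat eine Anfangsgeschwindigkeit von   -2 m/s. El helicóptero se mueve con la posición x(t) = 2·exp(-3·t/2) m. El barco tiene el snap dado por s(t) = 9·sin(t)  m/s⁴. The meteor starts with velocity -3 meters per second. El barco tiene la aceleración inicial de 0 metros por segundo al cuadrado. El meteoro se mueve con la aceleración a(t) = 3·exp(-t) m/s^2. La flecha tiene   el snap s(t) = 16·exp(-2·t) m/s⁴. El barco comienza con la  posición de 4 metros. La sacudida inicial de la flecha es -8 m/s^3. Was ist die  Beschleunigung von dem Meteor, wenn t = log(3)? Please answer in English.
Using a(t) = 3·exp(-t) and substituting t = log(3), we find a = 1.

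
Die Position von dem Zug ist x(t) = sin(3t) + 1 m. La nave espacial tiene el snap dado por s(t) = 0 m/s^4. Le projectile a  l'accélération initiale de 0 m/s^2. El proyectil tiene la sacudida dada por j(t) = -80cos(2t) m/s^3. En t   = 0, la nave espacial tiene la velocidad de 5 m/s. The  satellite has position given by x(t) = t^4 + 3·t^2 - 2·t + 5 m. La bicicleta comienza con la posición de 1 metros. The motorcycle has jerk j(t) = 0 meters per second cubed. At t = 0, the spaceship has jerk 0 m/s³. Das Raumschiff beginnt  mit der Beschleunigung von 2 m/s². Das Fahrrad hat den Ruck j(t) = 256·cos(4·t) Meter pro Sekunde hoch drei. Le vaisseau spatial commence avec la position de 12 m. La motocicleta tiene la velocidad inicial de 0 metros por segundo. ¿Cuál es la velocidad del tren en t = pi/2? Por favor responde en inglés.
To solve this, we need to take 1 derivative of our position equation x(t) = sin(3·t) + 1. The derivative of position gives velocity: v(t) = 3·cos(3·t). From the given velocity equation v(t) = 3·cos(3·t), we substitute t = pi/2 to get v = 0.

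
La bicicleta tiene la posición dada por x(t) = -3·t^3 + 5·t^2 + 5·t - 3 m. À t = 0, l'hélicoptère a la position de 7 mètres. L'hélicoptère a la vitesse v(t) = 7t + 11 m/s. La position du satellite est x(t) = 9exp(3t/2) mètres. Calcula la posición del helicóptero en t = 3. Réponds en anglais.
To find the answer, we compute 1 antiderivative of v(t) = 7·t + 11. Taking ∫v(t)dt and applying x(0) = 7, we find x(t) = 7·t^2/2 + 11·t + 7. Using x(t) = 7·t^2/2 + 11·t + 7 and substituting t = 3, we find x = 143/2.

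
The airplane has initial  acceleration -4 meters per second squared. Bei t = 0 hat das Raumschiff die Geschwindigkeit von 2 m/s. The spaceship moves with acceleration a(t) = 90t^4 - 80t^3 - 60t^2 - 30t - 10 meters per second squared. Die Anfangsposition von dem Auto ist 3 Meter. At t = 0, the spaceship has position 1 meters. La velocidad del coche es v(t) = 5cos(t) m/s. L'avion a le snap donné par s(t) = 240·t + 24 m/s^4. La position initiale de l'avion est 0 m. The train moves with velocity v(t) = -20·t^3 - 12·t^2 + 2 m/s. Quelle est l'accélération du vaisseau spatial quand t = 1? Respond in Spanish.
De la ecuación de la aceleración a(t) = 90·t^4 - 80·t^3 - 60·t^2 - 30·t - 10, sustituimos t = 1 para obtener a = -90.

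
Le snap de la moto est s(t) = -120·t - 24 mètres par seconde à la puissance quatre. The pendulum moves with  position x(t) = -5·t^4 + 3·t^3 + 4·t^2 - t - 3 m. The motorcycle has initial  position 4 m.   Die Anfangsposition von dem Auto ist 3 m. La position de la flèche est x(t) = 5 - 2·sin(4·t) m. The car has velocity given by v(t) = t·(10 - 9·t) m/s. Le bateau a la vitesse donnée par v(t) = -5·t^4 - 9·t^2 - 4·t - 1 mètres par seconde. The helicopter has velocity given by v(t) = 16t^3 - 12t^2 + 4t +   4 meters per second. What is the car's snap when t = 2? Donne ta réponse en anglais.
To solve this, we need to take 3 derivatives of our velocity equation v(t) = t·(10 - 9·t). Differentiating velocity, we get acceleration: a(t) = 10 - 18·t. Taking d/dt of a(t), we find j(t) = -18. The derivative of jerk gives snap: s(t) = 0. From the given snap equation s(t) = 0, we substitute t = 2 to get s = 0.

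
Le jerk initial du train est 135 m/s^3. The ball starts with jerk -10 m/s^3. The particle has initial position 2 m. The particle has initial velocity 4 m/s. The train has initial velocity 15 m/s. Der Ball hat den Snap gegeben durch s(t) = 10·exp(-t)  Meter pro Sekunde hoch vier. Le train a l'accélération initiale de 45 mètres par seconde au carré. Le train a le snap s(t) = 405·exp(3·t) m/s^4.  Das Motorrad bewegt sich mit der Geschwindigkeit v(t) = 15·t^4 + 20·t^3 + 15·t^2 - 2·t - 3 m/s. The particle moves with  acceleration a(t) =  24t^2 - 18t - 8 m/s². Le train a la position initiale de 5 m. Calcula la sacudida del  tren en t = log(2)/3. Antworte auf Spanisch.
Necesitamos integrar nuestra ecuación del snap s(t) = 405·exp(3·t) 1 vez. La integral del snap es la sacudida. Usando j(0) = 135, obtenemos j(t) = 135·exp(3·t). Usando j(t) = 135·exp(3·t) y sustituyendo t = log(2)/3, encontramos j = 270.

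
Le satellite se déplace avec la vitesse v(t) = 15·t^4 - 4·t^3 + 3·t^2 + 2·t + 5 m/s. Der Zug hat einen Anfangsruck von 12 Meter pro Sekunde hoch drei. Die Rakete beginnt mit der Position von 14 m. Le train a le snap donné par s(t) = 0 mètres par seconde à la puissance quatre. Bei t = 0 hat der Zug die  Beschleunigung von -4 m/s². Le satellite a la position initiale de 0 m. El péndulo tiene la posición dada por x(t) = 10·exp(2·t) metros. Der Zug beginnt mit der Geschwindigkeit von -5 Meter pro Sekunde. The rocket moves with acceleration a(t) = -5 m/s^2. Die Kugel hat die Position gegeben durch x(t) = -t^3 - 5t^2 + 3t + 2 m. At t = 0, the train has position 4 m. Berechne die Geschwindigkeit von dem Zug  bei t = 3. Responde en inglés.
To solve this, we need to take 3 integrals of our snap equation s(t) = 0. Finding the antiderivative of s(t) and using j(0) = 12: j(t) = 12. Taking ∫j(t)dt and applying a(0) = -4, we find a(t) = 12·t - 4. The antiderivative of acceleration, with v(0) = -5, gives velocity: v(t) = 6·t^2 - 4·t - 5. Using v(t) = 6·t^2 - 4·t - 5 and substituting t = 3, we find v = 37.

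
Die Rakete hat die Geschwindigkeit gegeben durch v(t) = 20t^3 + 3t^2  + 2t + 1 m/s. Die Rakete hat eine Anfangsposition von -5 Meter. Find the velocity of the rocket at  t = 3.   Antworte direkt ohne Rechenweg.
The velocity at t = 3 is v = 574.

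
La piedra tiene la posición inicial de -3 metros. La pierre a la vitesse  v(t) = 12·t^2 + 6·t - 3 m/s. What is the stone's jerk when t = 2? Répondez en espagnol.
Para resolver esto, necesitamos tomar 2 derivadas de nuestra ecuación de la velocidad v(t) = 12·t^2 + 6·t - 3. Tomando d/dt de v(t), encontramos a(t) = 24·t + 6. La derivada de la aceleración da la sacudida: j(t) = 24. Tenemos la sacudida j(t) = 24. Sustituyendo t = 2: j(2) = 24.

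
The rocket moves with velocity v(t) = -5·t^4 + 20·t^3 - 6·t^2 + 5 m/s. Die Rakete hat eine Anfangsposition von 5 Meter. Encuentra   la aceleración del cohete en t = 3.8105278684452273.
Para resolver esto, necesitamos tomar 1 derivada de nuestra ecuación de la velocidad v(t) = -5·t^4 + 20·t^3 - 6·t^2 + 5. La derivada de la velocidad da la aceleración: a(t) = -20·t^3 + 60·t^2 - 12·t. Usando a(t) = -20·t^3 + 60·t^2 - 12·t y sustituyendo t = 3.8105278684452273, encontramos a = -281.105615418955.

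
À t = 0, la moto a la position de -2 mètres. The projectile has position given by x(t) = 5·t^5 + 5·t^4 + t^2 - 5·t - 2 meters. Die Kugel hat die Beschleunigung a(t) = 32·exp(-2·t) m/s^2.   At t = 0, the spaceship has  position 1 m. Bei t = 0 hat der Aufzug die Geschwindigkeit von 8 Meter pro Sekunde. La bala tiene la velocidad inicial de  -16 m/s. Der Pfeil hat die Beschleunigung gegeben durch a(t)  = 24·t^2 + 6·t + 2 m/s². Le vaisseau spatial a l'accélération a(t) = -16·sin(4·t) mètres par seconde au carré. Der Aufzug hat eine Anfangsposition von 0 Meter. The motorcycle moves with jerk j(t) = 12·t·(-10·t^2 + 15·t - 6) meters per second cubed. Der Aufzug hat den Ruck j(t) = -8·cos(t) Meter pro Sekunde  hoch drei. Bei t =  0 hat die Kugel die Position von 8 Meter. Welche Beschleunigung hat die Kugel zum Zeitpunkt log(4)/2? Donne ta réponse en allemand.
Wir haben die Beschleunigung a(t) = 32·exp(-2·t). Durch Einsetzen von t = log(4)/2: a(log(4)/2) = 8.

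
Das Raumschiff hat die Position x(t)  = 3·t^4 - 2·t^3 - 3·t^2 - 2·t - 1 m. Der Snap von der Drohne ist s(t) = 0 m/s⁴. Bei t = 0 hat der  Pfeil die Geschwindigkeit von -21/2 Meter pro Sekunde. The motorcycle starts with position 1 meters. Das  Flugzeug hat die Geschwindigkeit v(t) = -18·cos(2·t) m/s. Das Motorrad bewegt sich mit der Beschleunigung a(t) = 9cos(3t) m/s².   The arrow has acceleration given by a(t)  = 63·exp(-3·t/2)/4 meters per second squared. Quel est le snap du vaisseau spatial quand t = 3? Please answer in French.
Nous devons dériver notre équation de la position x(t) = 3·t^4 - 2·t^3 - 3·t^2 - 2·t - 1 4 fois. En dérivant la position, nous obtenons la vitesse: v(t) = 12·t^3 - 6·t^2 - 6·t - 2. La dérivée de la vitesse donne l'accélération: a(t) = 36·t^2 - 12·t - 6. En prenant d/dt de a(t), nous trouvons j(t) = 72·t - 12. En prenant d/dt de j(t), nous trouvons s(t) = 72. De l'équation du snap s(t) = 72, nous substituons t = 3 pour obtenir s = 72.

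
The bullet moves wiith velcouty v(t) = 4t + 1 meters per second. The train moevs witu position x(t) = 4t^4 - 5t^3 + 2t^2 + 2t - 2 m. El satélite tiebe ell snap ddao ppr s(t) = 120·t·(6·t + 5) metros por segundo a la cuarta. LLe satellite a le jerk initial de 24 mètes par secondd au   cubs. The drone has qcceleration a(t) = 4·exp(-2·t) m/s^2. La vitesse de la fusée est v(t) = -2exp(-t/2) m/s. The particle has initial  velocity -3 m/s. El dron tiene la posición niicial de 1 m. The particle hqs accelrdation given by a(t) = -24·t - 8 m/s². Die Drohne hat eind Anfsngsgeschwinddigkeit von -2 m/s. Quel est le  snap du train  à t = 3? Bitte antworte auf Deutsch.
Ausgehend von der Position x(t) = 4·t^4 - 5·t^3 + 2·t^2 + 2·t - 2, nehmen wir 4 Ableitungen. Durch Ableiten von der Position erhalten wir die Geschwindigkeit: v(t) = 16·t^3 - 15·t^2 + 4·t + 2. Die Ableitung von der Geschwindigkeit ergibt die Beschleunigung: a(t) = 48·t^2 - 30·t + 4. Die Ableitung von der Beschleunigung ergibt den Ruck: j(t) = 96·t - 30. Mit d/dt von j(t) finden wir s(t) = 96. Wir haben den Snap s(t) = 96. Durch Einsetzen von t = 3: s(3) = 96.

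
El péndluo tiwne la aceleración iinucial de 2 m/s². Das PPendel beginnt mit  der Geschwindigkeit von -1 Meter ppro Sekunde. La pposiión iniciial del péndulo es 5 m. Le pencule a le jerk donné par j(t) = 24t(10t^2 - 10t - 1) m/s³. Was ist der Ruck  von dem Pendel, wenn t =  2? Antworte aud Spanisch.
De la ecuación de la sacudida j(t) = 24·t·(10·t^2 - 10·t - 1), sustituimos t = 2 para obtener j = 912.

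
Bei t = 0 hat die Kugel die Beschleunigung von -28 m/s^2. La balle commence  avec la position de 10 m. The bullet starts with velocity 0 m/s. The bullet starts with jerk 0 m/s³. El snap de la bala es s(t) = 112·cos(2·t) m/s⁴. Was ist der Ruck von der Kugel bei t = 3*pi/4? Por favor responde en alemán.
Um dies zu lösen, müssen wir 1 Integral unserer Gleichung für den Snap s(t) = 112·cos(2·t) finden. Mit ∫s(t)dt und Anwendung von j(0) = 0, finden wir j(t) = 56·sin(2·t). Aus der Gleichung für den Ruck j(t) = 56·sin(2·t), setzen wir t = 3*pi/4 ein und erhalten j = -56.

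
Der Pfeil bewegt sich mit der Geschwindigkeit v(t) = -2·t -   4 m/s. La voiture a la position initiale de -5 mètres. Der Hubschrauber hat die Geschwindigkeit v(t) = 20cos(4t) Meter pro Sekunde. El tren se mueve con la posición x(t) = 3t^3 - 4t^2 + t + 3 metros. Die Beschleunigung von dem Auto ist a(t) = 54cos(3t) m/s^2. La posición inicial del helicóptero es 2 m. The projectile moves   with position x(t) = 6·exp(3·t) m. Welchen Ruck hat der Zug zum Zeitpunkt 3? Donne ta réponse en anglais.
Starting from position x(t) = 3·t^3 - 4·t^2 + t + 3, we take 3 derivatives. The derivative of position gives velocity: v(t) = 9·t^2 - 8·t + 1. The derivative of velocity gives acceleration: a(t) = 18·t - 8. Differentiating acceleration, we get jerk: j(t) = 18. Using j(t) = 18 and substituting t = 3, we find j = 18.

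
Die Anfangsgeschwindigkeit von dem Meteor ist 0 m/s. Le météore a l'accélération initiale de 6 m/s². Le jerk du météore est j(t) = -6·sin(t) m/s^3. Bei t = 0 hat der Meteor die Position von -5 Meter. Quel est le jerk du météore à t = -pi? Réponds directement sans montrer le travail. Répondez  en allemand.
Bei t = -pi, j = 0.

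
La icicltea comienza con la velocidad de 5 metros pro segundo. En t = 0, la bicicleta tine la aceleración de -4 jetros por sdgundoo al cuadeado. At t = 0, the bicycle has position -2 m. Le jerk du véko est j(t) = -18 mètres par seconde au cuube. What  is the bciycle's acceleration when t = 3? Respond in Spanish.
Debemos encontrar la integral de nuestra ecuación de la sacudida j(t) = -18 1 vez. Integrando la sacudida y usando la condición inicial a(0) = -4, obtenemos a(t) = -18·t - 4. Usando a(t) = -18·t - 4 y sustituyendo t = 3, encontramos a = -58.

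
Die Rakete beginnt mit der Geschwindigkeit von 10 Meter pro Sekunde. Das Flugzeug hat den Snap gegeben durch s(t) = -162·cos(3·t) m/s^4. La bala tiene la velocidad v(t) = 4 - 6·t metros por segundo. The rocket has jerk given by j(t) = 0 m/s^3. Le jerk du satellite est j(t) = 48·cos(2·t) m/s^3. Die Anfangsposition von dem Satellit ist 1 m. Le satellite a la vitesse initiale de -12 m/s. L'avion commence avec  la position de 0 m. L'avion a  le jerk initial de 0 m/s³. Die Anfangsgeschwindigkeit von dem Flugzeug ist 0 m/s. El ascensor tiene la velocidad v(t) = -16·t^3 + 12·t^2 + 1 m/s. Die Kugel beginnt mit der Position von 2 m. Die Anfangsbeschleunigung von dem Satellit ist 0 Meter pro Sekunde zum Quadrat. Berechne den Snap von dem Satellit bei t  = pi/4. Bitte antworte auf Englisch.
Starting from jerk j(t) = 48·cos(2·t), we take 1 derivative. The derivative of jerk gives snap: s(t) = -96·sin(2·t). From the given snap equation s(t) = -96·sin(2·t), we substitute t = pi/4 to get s = -96.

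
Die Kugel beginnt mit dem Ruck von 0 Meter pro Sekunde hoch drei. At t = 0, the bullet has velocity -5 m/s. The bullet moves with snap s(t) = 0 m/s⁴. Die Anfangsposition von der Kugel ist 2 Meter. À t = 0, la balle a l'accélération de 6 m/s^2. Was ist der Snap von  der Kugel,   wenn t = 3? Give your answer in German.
Wir haben den Snap s(t) = 0. Durch Einsetzen von t = 3: s(3) = 0.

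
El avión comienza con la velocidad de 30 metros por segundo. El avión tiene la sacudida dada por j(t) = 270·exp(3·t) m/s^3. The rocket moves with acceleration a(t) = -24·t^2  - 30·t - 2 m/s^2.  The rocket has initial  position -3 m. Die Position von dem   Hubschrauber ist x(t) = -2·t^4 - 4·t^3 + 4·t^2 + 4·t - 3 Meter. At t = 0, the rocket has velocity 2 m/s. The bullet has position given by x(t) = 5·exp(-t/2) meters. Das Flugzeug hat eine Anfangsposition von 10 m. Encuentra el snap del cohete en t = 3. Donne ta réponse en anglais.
Starting from acceleration a(t) = -24·t^2 - 30·t - 2, we take 2 derivatives. Differentiating acceleration, we get jerk: j(t) = -48·t - 30. The derivative of jerk gives snap: s(t) = -48. Using s(t) = -48 and substituting t = 3, we find s = -48.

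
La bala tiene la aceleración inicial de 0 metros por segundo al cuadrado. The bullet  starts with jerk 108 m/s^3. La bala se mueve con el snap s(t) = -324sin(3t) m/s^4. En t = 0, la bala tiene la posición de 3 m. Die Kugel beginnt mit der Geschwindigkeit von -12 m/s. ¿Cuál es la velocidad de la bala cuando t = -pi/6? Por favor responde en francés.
Nous devons trouver la primitive de notre équation du snap s(t) = -324·sin(3·t) 3 fois. En intégrant le snap et en utilisant la condition initiale j(0) = 108, nous obtenons j(t) = 108·cos(3·t). En intégrant le jerk et en utilisant la condition initiale a(0) = 0, nous obtenons a(t) = 36·sin(3·t). En intégrant l'accélération et en utilisant la condition initiale v(0) = -12, nous obtenons v(t) = -12·cos(3·t). De l'équation de la vitesse v(t) = -12·cos(3·t), nous substituons t = -pi/6 pour obtenir v = 0.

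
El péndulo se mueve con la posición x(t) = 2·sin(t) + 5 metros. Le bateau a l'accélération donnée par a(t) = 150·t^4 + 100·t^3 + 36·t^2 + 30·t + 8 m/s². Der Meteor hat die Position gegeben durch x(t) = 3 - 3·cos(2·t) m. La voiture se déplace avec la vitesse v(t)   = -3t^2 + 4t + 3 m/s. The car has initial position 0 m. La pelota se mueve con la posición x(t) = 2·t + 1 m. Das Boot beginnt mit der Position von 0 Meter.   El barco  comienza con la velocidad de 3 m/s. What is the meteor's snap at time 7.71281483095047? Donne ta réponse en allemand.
Um dies zu lösen, müssen wir 4 Ableitungen unserer Gleichung für die Position x(t) = 3 - 3·cos(2·t) nehmen. Durch Ableiten von der Position erhalten wir die Geschwindigkeit: v(t) = 6·sin(2·t). Durch Ableiten von der Geschwindigkeit erhalten wir die Beschleunigung: a(t) = 12·cos(2·t). Die Ableitung von der Beschleunigung ergibt den Ruck: j(t) = -24·sin(2·t). Mit d/dt von j(t) finden wir s(t) = -48·cos(2·t). Mit s(t) = -48·cos(2·t) und Einsetzen von t = 7.71281483095047, finden wir s = 46.0995800095840.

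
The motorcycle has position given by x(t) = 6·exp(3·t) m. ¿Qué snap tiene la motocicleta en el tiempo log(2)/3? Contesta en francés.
En partant de la position x(t) = 6·exp(3·t), nous prenons 4 dérivées. En prenant d/dt de x(t), nous trouvons v(t) = 18·exp(3·t). En dérivant la vitesse, nous obtenons l'accélération: a(t) = 54·exp(3·t). La dérivée de l'accélération donne le jerk: j(t) = 162·exp(3·t). En dérivant le jerk, nous obtenons le snap: s(t) = 486·exp(3·t). En utilisant s(t) = 486·exp(3·t) et en substituant t = log(2)/3, nous trouvons s = 972.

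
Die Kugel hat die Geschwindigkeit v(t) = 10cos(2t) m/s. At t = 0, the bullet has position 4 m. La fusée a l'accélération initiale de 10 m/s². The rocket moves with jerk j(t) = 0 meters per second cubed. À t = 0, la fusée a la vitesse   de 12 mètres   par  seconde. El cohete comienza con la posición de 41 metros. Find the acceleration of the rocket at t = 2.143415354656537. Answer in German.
Um dies zu lösen, müssen wir 1 Stammfunktion unserer Gleichung für den Ruck j(t) = 0 finden. Das Integral von dem Ruck, mit a(0) = 10, ergibt die Beschleunigung: a(t) = 10. Aus der Gleichung für die Beschleunigung a(t) = 10, setzen wir t = 2.143415354656537 ein und erhalten a = 10.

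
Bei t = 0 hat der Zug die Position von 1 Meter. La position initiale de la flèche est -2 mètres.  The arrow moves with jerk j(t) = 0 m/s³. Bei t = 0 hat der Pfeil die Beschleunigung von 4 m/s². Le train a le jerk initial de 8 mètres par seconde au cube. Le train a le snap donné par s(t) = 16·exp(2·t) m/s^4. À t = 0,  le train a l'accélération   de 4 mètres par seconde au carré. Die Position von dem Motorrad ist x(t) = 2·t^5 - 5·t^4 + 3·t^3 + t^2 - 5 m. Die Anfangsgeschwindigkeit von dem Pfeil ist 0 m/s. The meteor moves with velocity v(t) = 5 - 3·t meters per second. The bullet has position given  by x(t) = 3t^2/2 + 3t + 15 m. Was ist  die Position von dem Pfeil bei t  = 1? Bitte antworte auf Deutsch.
Wir müssen unsere Gleichung für den Ruck j(t) = 0 3-mal integrieren. Das Integral von dem Ruck ist die Beschleunigung. Mit a(0) = 4 erhalten wir a(t) = 4. Die Stammfunktion von der Beschleunigung ist die Geschwindigkeit. Mit v(0) = 0 erhalten wir v(t) = 4·t. Durch Integration von der Geschwindigkeit und Verwendung der Anfangsbedingung x(0) = -2, erhalten wir x(t) = 2·t^2 - 2. Mit x(t) = 2·t^2 - 2 und Einsetzen von t = 1, finden wir x = 0.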